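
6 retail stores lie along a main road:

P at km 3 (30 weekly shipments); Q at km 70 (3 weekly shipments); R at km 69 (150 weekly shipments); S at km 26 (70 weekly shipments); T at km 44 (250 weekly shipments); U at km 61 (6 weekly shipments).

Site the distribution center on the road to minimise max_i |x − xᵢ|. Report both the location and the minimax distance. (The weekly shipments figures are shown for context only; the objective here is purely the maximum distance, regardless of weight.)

The 1-center on a line is the midpoint of the two extreme points: leftmost at 3, rightmost at 70.
Optimal location = (3 + 70)/2 = 36.5; maximum distance = (70 − 3)/2 = 33.5.

location 36.5, max distance 33.5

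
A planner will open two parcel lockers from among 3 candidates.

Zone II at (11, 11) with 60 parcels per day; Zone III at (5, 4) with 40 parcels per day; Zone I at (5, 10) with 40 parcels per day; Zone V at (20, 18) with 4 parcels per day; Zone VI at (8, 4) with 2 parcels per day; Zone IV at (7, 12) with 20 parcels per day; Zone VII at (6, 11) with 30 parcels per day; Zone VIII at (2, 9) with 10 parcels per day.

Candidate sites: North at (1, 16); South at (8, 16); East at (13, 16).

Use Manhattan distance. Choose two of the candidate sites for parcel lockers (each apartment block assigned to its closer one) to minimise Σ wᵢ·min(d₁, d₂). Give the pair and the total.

{South, East}, total 1880

Evaluate every pair (each demand assigned to the nearer of the two):
  {South, East}: total = 1880
  {North, South}: total = 1910
  {North, East}: total = 2110
Best pair: {South, East} with total 1880.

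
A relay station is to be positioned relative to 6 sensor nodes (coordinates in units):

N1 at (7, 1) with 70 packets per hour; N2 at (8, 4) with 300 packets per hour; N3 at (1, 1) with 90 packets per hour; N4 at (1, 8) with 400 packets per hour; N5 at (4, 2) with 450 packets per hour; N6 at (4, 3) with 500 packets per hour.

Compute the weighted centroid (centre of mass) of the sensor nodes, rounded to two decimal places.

The minimiser of Σwᵢ‖p−pᵢ‖² is the weighted centroid p* = (Σwᵢpᵢ)/(Σwᵢ).
Σwᵢ = 1810.
Σwᵢxᵢ = 70·7 + 300·8 + 90·1 + 400·1 + 450·4 + 500·4 = 7180.
Σwᵢyᵢ = 70·1 + 300·4 + 90·1 + 400·8 + 450·2 + 500·3 = 6960.
x* = 7180/1810 = 3.97, y* = 6960/1810 = 3.85.

(3.97, 3.85)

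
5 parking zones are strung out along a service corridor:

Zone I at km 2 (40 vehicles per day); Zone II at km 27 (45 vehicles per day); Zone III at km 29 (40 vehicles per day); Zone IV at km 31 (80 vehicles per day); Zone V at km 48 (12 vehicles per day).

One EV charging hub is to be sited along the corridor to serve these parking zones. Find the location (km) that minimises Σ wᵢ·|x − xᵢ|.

x = 29

For a sum of weighted absolute distances on a line, the optimum is the weighted median (not the mean). Total weight W = 217; half-weight = 108.5.
Sort by position and accumulate weight:
  km 2 (Zone I, w=40) → cum 40
  km 27 (Zone II, w=45) → cum 85
  km 29 (Zone III, w=40) → cum 125  ≥ 108.5 → median here
  km 31 (Zone IV, w=80) → cum 205
  km 48 (Zone V, w=12) → cum 217
Optimal location: km 29.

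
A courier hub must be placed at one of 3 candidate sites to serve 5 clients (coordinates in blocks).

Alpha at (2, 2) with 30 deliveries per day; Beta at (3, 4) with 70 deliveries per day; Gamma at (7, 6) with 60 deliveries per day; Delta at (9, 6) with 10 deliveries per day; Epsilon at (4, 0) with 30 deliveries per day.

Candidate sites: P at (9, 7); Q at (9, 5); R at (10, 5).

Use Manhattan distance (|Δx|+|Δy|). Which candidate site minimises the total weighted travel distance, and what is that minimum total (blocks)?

Total weighted distance at each candidate:
  P (9, 7): total = 1540
  Q (9, 5): total = 1280
  R (10, 5): total = 1480
Minimum is at Q with total 1280 blocks.

Q, total 1280 blocks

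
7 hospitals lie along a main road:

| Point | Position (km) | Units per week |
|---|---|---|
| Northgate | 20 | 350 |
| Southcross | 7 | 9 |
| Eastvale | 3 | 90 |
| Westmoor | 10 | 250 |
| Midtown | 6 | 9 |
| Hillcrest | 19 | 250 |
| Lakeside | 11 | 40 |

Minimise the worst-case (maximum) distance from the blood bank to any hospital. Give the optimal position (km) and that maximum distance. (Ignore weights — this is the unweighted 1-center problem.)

location 11.5, max distance 8.5

The 1-center on a line is the midpoint of the two extreme points: leftmost at 3, rightmost at 20.
Optimal location = (3 + 20)/2 = 11.5; maximum distance = (20 − 3)/2 = 8.5.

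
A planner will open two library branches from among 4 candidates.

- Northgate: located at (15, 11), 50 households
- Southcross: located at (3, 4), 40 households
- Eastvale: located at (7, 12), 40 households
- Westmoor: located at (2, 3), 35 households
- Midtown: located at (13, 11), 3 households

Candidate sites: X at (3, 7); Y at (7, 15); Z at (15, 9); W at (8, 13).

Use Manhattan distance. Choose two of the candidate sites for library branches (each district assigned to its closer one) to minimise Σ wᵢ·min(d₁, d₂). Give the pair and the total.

{X, Z}, total 767

Evaluate every pair (each demand assigned to the nearer of the two):
  {X, Z}: total = 767
  {X, W}: total = 846
  {X, Y}: total = 1045
  {Z, W}: total = 1312
  {Y, Z}: total = 1427
  {Y, W}: total = 1671
Best pair: {X, Z} with total 767.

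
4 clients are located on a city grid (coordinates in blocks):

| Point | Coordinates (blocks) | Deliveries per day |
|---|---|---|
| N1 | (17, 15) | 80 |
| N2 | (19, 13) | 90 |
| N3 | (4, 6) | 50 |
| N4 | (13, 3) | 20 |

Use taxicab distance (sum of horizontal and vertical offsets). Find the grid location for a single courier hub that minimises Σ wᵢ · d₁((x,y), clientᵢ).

Manhattan distance separates: Σwᵢ(|x−xᵢ|+|y−yᵢ|) = Σwᵢ|x−xᵢ| + Σwᵢ|y−yᵢ|, so x and y are optimised independently as 1-D weighted medians.
Total weight W = 240; half = 120.
x-coordinate, sorted with cumulative weight:
  x=4 (N3, w=50) cum 50
  x=13 (N4, w=20) cum 70
  x=17 (N1, w=80) cum 150  ← median
  x=19 (N2, w=90) cum 240
⇒ x* = 17
y-coordinate, sorted with cumulative weight:
  y=3 (N4, w=20) cum 20
  y=6 (N3, w=50) cum 70
  y=13 (N2, w=90) cum 160  ← median
  y=15 (N1, w=80) cum 240
⇒ y* = 13

(17, 13)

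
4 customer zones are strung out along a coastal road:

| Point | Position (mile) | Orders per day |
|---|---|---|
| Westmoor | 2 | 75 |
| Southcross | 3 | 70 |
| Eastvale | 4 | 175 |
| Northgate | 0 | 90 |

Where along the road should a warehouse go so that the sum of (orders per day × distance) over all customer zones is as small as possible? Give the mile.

For a sum of weighted absolute distances on a line, the optimum is the weighted median (not the mean). Total weight W = 410; half-weight = 205.
Sort by position and accumulate weight:
  mile 0 (Northgate, w=90) → cum 90
  mile 2 (Westmoor, w=75) → cum 165
  mile 3 (Southcross, w=70) → cum 235  ≥ 205 → median here
  mile 4 (Eastvale, w=175) → cum 410
Optimal location: mile 3.

x = 3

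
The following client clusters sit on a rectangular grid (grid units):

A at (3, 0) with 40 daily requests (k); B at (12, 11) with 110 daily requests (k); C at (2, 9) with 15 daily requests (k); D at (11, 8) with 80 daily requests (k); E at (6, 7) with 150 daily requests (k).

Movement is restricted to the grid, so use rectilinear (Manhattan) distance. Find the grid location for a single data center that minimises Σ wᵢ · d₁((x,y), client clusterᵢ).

Manhattan distance separates: Σwᵢ(|x−xᵢ|+|y−yᵢ|) = Σwᵢ|x−xᵢ| + Σwᵢ|y−yᵢ|, so x and y are optimised independently as 1-D weighted medians.
Total weight W = 395; half = 197.5.
x-coordinate, sorted with cumulative weight:
  x=2 (C, w=15) cum 15
  x=3 (A, w=40) cum 55
  x=6 (E, w=150) cum 205  ← median
  x=11 (D, w=80) cum 285
  x=12 (B, w=110) cum 395
⇒ x* = 6
y-coordinate, sorted with cumulative weight:
  y=0 (A, w=40) cum 40
  y=7 (E, w=150) cum 190
  y=8 (D, w=80) cum 270  ← median
  y=9 (C, w=15) cum 285
  y=11 (B, w=110) cum 395
⇒ y* = 8

(6, 8)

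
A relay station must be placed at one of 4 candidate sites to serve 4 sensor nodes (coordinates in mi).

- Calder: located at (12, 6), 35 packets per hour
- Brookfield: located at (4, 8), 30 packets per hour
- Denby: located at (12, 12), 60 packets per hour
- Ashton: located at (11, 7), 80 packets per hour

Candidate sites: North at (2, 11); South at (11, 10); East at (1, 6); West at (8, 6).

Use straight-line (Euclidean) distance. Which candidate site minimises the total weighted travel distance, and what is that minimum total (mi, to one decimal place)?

Total weighted distance at each candidate:
  North (2, 11): total = 1890.4
  South (11, 10): total = 736.9
  East (1, 6): total = 2049.0
  West (8, 6): total = 959.8
Minimum is at South with total 736.9 mi.

South, total 736.9 mi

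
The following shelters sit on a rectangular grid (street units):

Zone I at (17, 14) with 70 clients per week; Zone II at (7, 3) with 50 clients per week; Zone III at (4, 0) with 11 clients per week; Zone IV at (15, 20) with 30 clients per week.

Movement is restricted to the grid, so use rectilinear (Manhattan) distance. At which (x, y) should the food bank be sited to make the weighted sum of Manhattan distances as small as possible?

(15, 14)

Manhattan distance separates: Σwᵢ(|x−xᵢ|+|y−yᵢ|) = Σwᵢ|x−xᵢ| + Σwᵢ|y−yᵢ|, so x and y are optimised independently as 1-D weighted medians.
Total weight W = 161; half = 80.5.
x-coordinate, sorted with cumulative weight:
  x=4 (Zone III, w=11) cum 11
  x=7 (Zone II, w=50) cum 61
  x=15 (Zone IV, w=30) cum 91  ← median
  x=17 (Zone I, w=70) cum 161
⇒ x* = 15
y-coordinate, sorted with cumulative weight:
  y=0 (Zone III, w=11) cum 11
  y=3 (Zone II, w=50) cum 61
  y=14 (Zone I, w=70) cum 131  ← median
  y=20 (Zone IV, w=30) cum 161
⇒ y* = 14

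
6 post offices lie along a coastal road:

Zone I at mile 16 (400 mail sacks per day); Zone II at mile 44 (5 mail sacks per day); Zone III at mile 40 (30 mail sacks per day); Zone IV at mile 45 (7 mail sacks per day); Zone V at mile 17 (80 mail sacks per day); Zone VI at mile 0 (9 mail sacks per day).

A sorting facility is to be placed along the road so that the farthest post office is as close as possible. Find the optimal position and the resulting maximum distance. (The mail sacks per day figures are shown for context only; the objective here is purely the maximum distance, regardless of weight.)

The 1-center on a line is the midpoint of the two extreme points: leftmost at 0, rightmost at 45.
Optimal location = (0 + 45)/2 = 22.5; maximum distance = (45 − 0)/2 = 22.5.

location 22.5, max distance 22.5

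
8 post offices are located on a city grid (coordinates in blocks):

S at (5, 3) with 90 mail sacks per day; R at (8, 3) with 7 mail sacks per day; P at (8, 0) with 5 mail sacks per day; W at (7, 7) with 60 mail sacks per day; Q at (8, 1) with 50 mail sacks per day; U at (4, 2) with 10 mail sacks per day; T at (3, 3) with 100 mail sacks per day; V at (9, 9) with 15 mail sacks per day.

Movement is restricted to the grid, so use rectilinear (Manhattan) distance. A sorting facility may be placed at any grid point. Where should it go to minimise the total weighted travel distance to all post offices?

Manhattan distance separates: Σwᵢ(|x−xᵢ|+|y−yᵢ|) = Σwᵢ|x−xᵢ| + Σwᵢ|y−yᵢ|, so x and y are optimised independently as 1-D weighted medians.
Total weight W = 337; half = 168.5.
x-coordinate, sorted with cumulative weight:
  x=3 (T, w=100) cum 100
  x=4 (U, w=10) cum 110
  x=5 (S, w=90) cum 200  ← median
  x=7 (W, w=60) cum 260
  x=8 (R, w=7) cum 267
  x=8 (P, w=5) cum 272
  x=8 (Q, w=50) cum 322
  x=9 (V, w=15) cum 337
⇒ x* = 5
y-coordinate, sorted with cumulative weight:
  y=0 (P, w=5) cum 5
  y=1 (Q, w=50) cum 55
  y=2 (U, w=10) cum 65
  y=3 (S, w=90) cum 155
  y=3 (R, w=7) cum 162
  y=3 (T, w=100) cum 262  ← median
  y=7 (W, w=60) cum 322
  y=9 (V, w=15) cum 337
⇒ y* = 3

(5, 3)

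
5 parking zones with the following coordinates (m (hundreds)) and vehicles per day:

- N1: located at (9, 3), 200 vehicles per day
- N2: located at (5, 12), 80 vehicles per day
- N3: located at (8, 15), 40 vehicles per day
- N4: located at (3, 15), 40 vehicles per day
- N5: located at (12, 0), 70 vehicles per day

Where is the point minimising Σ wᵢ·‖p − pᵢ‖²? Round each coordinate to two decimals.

The minimiser of Σwᵢ‖p−pᵢ‖² is the weighted centroid p* = (Σwᵢpᵢ)/(Σwᵢ).
Σwᵢ = 430.
Σwᵢxᵢ = 200·9 + 80·5 + 40·8 + 40·3 + 70·12 = 3480.
Σwᵢyᵢ = 200·3 + 80·12 + 40·15 + 40·15 + 70·0 = 2760.
x* = 3480/430 = 8.09, y* = 2760/430 = 6.42.

(8.09, 6.42)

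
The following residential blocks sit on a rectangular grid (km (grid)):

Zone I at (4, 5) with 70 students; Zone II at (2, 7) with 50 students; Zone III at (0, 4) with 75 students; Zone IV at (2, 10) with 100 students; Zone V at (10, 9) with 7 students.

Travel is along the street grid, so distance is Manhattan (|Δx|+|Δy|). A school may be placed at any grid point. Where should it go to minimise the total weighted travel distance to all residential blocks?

Manhattan distance separates: Σwᵢ(|x−xᵢ|+|y−yᵢ|) = Σwᵢ|x−xᵢ| + Σwᵢ|y−yᵢ|, so x and y are optimised independently as 1-D weighted medians.
Total weight W = 302; half = 151.
x-coordinate, sorted with cumulative weight:
  x=0 (Zone III, w=75) cum 75
  x=2 (Zone II, w=50) cum 125
  x=2 (Zone IV, w=100) cum 225  ← median
  x=4 (Zone I, w=70) cum 295
  x=10 (Zone V, w=7) cum 302
⇒ x* = 2
y-coordinate, sorted with cumulative weight:
  y=4 (Zone III, w=75) cum 75
  y=5 (Zone I, w=70) cum 145
  y=7 (Zone II, w=50) cum 195  ← median
  y=9 (Zone V, w=7) cum 202
  y=10 (Zone IV, w=100) cum 302
⇒ y* = 7

(2, 7)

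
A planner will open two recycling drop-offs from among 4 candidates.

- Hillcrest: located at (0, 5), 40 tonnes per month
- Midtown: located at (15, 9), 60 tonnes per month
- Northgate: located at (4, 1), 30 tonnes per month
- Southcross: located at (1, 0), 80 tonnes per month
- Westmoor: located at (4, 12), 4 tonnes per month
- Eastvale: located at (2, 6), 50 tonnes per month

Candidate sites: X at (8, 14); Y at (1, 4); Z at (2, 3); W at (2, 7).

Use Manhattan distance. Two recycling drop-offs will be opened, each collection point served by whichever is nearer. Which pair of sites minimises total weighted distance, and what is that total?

Evaluate every pair (each demand assigned to the nearer of the two):
  {X, Y}: total = 1474
  {X, Z}: total = 1494
  {Y, W}: total = 1558
  {Z, W}: total = 1578
  {X, W}: total = 1834
  {Y, Z}: total = 1854
Best pair: {X, Y} with total 1474.

{X, Y}, total 1474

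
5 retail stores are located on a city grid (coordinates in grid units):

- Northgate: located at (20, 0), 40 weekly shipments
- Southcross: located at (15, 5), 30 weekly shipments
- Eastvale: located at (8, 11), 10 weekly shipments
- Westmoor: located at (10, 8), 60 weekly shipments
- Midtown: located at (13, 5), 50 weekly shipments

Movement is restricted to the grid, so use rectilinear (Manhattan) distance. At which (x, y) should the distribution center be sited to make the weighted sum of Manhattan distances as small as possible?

Manhattan distance separates: Σwᵢ(|x−xᵢ|+|y−yᵢ|) = Σwᵢ|x−xᵢ| + Σwᵢ|y−yᵢ|, so x and y are optimised independently as 1-D weighted medians.
Total weight W = 190; half = 95.
x-coordinate, sorted with cumulative weight:
  x=8 (Eastvale, w=10) cum 10
  x=10 (Westmoor, w=60) cum 70
  x=13 (Midtown, w=50) cum 120  ← median
  x=15 (Southcross, w=30) cum 150
  x=20 (Northgate, w=40) cum 190
⇒ x* = 13
y-coordinate, sorted with cumulative weight:
  y=0 (Northgate, w=40) cum 40
  y=5 (Southcross, w=30) cum 70
  y=5 (Midtown, w=50) cum 120  ← median
  y=8 (Westmoor, w=60) cum 180
  y=11 (Eastvale, w=10) cum 190
⇒ y* = 5

(13, 5)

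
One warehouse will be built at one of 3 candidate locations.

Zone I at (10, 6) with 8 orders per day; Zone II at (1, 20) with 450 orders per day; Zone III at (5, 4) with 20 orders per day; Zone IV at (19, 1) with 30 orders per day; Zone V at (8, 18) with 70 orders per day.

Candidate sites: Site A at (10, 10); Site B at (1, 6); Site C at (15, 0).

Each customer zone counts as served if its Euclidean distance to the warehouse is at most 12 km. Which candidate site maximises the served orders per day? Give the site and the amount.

Coverage radius r = 12 km; a point is covered iff (Δx)²+(Δy)² ≤ 12² = 144.
  Site A (10, 10): covers {Zone I, Zone III, Zone V} → 98
  Site B (1, 6): covers {Zone I, Zone III} → 28
  Site C (15, 0): covers {Zone I, Zone III, Zone IV} → 58
Maximum coverage at Site A: 98 orders per day.

Site A, covering 98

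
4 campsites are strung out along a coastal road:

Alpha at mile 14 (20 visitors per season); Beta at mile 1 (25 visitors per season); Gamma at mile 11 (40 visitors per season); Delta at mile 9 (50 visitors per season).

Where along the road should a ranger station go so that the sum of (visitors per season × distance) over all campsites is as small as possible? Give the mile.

x = 9

For a sum of weighted absolute distances on a line, the optimum is the weighted median (not the mean). Total weight W = 135; half-weight = 67.5.
Sort by position and accumulate weight:
  mile 1 (Beta, w=25) → cum 25
  mile 9 (Delta, w=50) → cum 75  ≥ 67.5 → median here
  mile 11 (Gamma, w=40) → cum 115
  mile 14 (Alpha, w=20) → cum 135
Optimal location: mile 9.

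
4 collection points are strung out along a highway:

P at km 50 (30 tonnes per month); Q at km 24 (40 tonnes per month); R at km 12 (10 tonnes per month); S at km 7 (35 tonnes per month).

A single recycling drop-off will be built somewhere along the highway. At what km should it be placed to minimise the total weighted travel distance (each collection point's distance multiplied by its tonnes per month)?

x = 24

For a sum of weighted absolute distances on a line, the optimum is the weighted median (not the mean). Total weight W = 115; half-weight = 57.5.
Sort by position and accumulate weight:
  km 7 (S, w=35) → cum 35
  km 12 (R, w=10) → cum 45
  km 24 (Q, w=40) → cum 85  ≥ 57.5 → median here
  km 50 (P, w=30) → cum 115
Optimal location: km 24.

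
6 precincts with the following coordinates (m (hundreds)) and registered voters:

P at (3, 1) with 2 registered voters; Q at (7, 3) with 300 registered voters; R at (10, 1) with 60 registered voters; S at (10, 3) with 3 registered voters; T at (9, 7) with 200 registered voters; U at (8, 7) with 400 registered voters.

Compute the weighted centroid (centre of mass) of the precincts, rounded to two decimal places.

The minimiser of Σwᵢ‖p−pᵢ‖² is the weighted centroid p* = (Σwᵢpᵢ)/(Σwᵢ).
Σwᵢ = 965.
Σwᵢxᵢ = 2·3 + 300·7 + 60·10 + 3·10 + 200·9 + 400·8 = 7736.
Σwᵢyᵢ = 2·1 + 300·3 + 60·1 + 3·3 + 200·7 + 400·7 = 5171.
x* = 7736/965 = 8.02, y* = 5171/965 = 5.36.

(8.02, 5.36)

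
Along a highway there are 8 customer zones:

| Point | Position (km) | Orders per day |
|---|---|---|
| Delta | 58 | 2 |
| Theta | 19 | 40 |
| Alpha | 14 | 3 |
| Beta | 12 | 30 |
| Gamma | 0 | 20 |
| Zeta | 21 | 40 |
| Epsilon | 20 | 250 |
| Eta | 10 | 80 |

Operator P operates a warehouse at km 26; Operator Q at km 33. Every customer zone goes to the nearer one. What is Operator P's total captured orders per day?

463

The indifferent point is the midpoint (26+33)/2 = 29.5; customer zones left of it (closer to Operator P at 26) go to Operator P, those right go to Operator Q.
  Gamma at 0 (w=20) → Operator P
  Eta at 10 (w=80) → Operator P
  Beta at 12 (w=30) → Operator P
  Alpha at 14 (w=3) → Operator P
  Theta at 19 (w=40) → Operator P
  Epsilon at 20 (w=250) → Operator P
  Zeta at 21 (w=40) → Operator P
  Delta at 58 (w=2) → Operator Q
Operator P captures 463; Operator Q captures 2.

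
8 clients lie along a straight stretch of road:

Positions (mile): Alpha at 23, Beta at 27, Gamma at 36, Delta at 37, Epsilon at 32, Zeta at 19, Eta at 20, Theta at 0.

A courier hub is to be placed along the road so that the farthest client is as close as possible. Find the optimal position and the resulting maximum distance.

location 18.5, max distance 18.5

The 1-center on a line is the midpoint of the two extreme points: leftmost at 0, rightmost at 37.
Optimal location = (0 + 37)/2 = 18.5; maximum distance = (37 − 0)/2 = 18.5.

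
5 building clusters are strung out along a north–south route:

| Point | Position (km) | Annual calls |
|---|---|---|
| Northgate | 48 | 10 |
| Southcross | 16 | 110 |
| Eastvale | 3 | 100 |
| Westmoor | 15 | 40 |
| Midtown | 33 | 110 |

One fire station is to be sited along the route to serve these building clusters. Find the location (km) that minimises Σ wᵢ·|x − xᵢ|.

For a sum of weighted absolute distances on a line, the optimum is the weighted median (not the mean). Total weight W = 370; half-weight = 185.
Sort by position and accumulate weight:
  km 3 (Eastvale, w=100) → cum 100
  km 15 (Westmoor, w=40) → cum 140
  km 16 (Southcross, w=110) → cum 250  ≥ 185 → median here
  km 33 (Midtown, w=110) → cum 360
  km 48 (Northgate, w=10) → cum 370
Optimal location: km 16.

x = 16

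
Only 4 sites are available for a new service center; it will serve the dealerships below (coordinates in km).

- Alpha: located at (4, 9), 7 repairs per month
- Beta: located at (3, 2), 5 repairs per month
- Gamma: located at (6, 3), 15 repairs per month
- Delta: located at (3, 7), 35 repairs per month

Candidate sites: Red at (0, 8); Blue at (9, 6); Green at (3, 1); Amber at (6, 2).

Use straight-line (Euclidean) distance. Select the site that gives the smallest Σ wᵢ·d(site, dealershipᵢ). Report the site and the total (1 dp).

Amber, total 285.0 km

Total weighted distance at each candidate:
  Red (0, 8): total = 290.2
  Blue (9, 6): total = 353.4
  Green (3, 1): total = 325.5
  Amber (6, 2): total = 285.0
Minimum is at Amber with total 285.0 km.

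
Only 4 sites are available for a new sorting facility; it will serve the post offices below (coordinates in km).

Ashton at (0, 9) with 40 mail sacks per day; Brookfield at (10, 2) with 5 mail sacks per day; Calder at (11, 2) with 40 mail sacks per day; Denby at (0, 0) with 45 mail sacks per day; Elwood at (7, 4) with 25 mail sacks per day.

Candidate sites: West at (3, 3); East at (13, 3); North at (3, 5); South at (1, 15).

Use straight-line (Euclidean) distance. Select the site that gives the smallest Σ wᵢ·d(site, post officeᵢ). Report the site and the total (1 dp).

West, total 920.2 km

Total weighted distance at each candidate:
  West (3, 3): total = 920.2
  East (13, 3): total = 1430.4
  North (3, 5): total = 945.3
  South (1, 15): total = 1968.2
Minimum is at West with total 920.2 km.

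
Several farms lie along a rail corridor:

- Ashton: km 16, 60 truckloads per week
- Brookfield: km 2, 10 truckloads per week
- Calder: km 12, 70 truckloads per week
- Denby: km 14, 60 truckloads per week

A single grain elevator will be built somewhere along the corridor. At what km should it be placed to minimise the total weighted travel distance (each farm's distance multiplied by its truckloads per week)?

For a sum of weighted absolute distances on a line, the optimum is the weighted median (not the mean). Total weight W = 200; half-weight = 100.
Sort by position and accumulate weight:
  km 2 (Brookfield, w=10) → cum 10
  km 12 (Calder, w=70) → cum 80
  km 14 (Denby, w=60) → cum 140  ≥ 100 → median here
  km 16 (Ashton, w=60) → cum 200
Optimal location: km 14.

x = 14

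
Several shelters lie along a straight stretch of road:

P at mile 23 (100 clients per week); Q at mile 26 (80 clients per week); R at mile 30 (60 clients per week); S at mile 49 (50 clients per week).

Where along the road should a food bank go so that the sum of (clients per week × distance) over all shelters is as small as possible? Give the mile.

For a sum of weighted absolute distances on a line, the optimum is the weighted median (not the mean). Total weight W = 290; half-weight = 145.
Sort by position and accumulate weight:
  mile 23 (P, w=100) → cum 100
  mile 26 (Q, w=80) → cum 180  ≥ 145 → median here
  mile 30 (R, w=60) → cum 240
  mile 49 (S, w=50) → cum 290
Optimal location: mile 26.

x = 26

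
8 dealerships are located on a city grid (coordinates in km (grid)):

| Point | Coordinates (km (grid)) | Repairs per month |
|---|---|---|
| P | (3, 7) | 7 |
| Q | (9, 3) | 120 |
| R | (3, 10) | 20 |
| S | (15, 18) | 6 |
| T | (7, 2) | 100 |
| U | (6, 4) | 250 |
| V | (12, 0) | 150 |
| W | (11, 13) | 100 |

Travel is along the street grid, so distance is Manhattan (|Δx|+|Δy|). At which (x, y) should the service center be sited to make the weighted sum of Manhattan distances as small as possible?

Manhattan distance separates: Σwᵢ(|x−xᵢ|+|y−yᵢ|) = Σwᵢ|x−xᵢ| + Σwᵢ|y−yᵢ|, so x and y are optimised independently as 1-D weighted medians.
Total weight W = 753; half = 376.5.
x-coordinate, sorted with cumulative weight:
  x=3 (P, w=7) cum 7
  x=3 (R, w=20) cum 27
  x=6 (U, w=250) cum 277
  x=7 (T, w=100) cum 377  ← median
  x=9 (Q, w=120) cum 497
  x=11 (W, w=100) cum 597
  x=12 (V, w=150) cum 747
  x=15 (S, w=6) cum 753
⇒ x* = 7
y-coordinate, sorted with cumulative weight:
  y=0 (V, w=150) cum 150
  y=2 (T, w=100) cum 250
  y=3 (Q, w=120) cum 370
  y=4 (U, w=250) cum 620  ← median
  y=7 (P, w=7) cum 627
  y=10 (R, w=20) cum 647
  y=13 (W, w=100) cum 747
  y=18 (S, w=6) cum 753
⇒ y* = 4

(7, 4)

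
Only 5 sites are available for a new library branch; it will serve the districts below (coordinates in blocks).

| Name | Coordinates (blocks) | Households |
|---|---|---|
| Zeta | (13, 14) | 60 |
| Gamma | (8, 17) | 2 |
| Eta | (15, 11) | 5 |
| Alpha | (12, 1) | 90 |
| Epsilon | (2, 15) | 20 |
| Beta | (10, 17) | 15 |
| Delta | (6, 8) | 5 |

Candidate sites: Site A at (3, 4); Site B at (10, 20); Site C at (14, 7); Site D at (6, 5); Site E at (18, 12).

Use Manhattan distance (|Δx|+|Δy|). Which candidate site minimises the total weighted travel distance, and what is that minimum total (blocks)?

Total weighted distance at each candidate:
  Site A (3, 4): total = 2986
  Site B (10, 20): total = 2895
  Site C (14, 7): total = 1912
  Site D (6, 5): total = 2498
  Site E (18, 12): total = 2655
Minimum is at Site C with total 1912 blocks.

Site C, total 1912 blocks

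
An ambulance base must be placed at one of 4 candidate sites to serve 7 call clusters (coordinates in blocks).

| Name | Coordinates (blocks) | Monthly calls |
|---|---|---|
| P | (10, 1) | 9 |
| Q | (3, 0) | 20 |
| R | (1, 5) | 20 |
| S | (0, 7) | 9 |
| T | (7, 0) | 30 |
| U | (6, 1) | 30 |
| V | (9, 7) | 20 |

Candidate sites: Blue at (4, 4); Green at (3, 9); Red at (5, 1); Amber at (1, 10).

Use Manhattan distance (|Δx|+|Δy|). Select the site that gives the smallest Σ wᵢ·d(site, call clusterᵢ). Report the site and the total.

Total weighted distance at each candidate:
  Blue (4, 4): total = 844
  Green (3, 9): total = 1360
  Red (5, 1): total = 684
  Amber (1, 10): total = 1658
Minimum is at Red with total 684 blocks.

Red, total 684 blocks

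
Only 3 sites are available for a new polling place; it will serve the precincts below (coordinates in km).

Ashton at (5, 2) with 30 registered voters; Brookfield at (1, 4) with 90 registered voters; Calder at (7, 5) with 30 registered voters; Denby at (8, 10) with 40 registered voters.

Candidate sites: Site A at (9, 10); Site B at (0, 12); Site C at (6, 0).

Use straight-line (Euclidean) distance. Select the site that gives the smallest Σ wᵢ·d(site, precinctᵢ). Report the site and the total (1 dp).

Total weighted distance at each candidate:
  Site A (9, 10): total = 1369.9
  Site B (0, 12): total = 1687.8
  Site C (6, 0): total = 1204.3
Minimum is at Site C with total 1204.3 km.

Site C, total 1204.3 km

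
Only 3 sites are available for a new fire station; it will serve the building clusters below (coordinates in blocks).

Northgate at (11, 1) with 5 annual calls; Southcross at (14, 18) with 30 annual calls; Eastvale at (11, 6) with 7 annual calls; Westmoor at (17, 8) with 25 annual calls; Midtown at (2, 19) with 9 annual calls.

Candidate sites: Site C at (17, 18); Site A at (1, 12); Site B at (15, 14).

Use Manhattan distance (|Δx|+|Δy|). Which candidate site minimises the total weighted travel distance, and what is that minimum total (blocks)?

Site B, total 681 blocks

Total weighted distance at each candidate:
  Site C (17, 18): total = 725
  Site A (1, 12): total = 1359
  Site B (15, 14): total = 681
Minimum is at Site B with total 681 blocks.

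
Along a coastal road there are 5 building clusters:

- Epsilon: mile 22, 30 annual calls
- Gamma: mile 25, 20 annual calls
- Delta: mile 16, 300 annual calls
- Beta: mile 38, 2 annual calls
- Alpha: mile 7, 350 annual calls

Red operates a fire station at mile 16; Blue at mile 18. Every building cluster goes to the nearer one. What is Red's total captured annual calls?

The indifferent point is the midpoint (16+18)/2 = 17; building clusters left of it (closer to Red at 16) go to Red, those right go to Blue.
  Alpha at 7 (w=350) → Red
  Delta at 16 (w=300) → Red
  Epsilon at 22 (w=30) → Blue
  Gamma at 25 (w=20) → Blue
  Beta at 38 (w=2) → Blue
Red captures 650; Blue captures 52.

650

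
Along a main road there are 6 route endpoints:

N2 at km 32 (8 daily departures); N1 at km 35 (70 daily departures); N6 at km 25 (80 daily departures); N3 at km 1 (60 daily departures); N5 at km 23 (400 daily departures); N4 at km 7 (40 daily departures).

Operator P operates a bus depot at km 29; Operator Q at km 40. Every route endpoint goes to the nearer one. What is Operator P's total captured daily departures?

The indifferent point is the midpoint (29+40)/2 = 34.5; route endpoints left of it (closer to Operator P at 29) go to Operator P, those right go to Operator Q.
  N3 at 1 (w=60) → Operator P
  N4 at 7 (w=40) → Operator P
  N5 at 23 (w=400) → Operator P
  N6 at 25 (w=80) → Operator P
  N2 at 32 (w=8) → Operator P
  N1 at 35 (w=70) → Operator Q
Operator P captures 588; Operator Q captures 70.

588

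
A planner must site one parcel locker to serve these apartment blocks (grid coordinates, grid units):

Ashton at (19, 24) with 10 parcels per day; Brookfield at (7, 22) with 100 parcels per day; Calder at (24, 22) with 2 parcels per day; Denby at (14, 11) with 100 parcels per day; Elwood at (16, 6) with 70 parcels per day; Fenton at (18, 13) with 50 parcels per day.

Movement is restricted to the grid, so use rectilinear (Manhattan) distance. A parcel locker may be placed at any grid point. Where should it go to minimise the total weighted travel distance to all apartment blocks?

Manhattan distance separates: Σwᵢ(|x−xᵢ|+|y−yᵢ|) = Σwᵢ|x−xᵢ| + Σwᵢ|y−yᵢ|, so x and y are optimised independently as 1-D weighted medians.
Total weight W = 332; half = 166.
x-coordinate, sorted with cumulative weight:
  x=7 (Brookfield, w=100) cum 100
  x=14 (Denby, w=100) cum 200  ← median
  x=16 (Elwood, w=70) cum 270
  x=18 (Fenton, w=50) cum 320
  x=19 (Ashton, w=10) cum 330
  x=24 (Calder, w=2) cum 332
⇒ x* = 14
y-coordinate, sorted with cumulative weight:
  y=6 (Elwood, w=70) cum 70
  y=11 (Denby, w=100) cum 170  ← median
  y=13 (Fenton, w=50) cum 220
  y=22 (Brookfield, w=100) cum 320
  y=22 (Calder, w=2) cum 322
  y=24 (Ashton, w=10) cum 332
⇒ y* = 11

(14, 11)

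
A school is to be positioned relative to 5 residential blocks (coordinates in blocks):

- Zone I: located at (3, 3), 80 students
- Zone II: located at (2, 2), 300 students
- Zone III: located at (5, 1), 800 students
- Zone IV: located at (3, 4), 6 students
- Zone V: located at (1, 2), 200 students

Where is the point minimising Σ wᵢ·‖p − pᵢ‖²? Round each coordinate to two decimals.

(3.65, 1.49)

The minimiser of Σwᵢ‖p−pᵢ‖² is the weighted centroid p* = (Σwᵢpᵢ)/(Σwᵢ).
Σwᵢ = 1386.
Σwᵢxᵢ = 80·3 + 300·2 + 800·5 + 6·3 + 200·1 = 5058.
Σwᵢyᵢ = 80·3 + 300·2 + 800·1 + 6·4 + 200·2 = 2064.
x* = 5058/1386 = 3.65, y* = 2064/1386 = 1.49.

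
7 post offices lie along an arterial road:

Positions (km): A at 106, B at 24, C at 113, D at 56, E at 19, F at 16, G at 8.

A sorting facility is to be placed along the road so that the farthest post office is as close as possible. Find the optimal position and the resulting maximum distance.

location 60.5, max distance 52.5

The 1-center on a line is the midpoint of the two extreme points: leftmost at 8, rightmost at 113.
Optimal location = (8 + 113)/2 = 60.5; maximum distance = (113 − 8)/2 = 52.5.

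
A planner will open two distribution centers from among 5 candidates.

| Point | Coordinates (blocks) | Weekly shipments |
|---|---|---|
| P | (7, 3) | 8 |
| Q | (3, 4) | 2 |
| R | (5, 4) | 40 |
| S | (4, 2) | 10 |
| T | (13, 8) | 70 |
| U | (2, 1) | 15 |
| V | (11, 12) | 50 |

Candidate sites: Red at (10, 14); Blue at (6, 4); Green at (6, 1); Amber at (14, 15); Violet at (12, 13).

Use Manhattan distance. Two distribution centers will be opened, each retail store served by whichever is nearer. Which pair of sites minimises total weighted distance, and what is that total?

{Blue, Violet}, total 727

Evaluate every pair (each demand assigned to the nearer of the two):
  {Blue, Violet}: total = 727
  {Green, Violet}: total = 806
  {Red, Blue}: total = 987
  {Red, Green}: total = 1066
  {Blue, Amber}: total = 1067
  {Green, Amber}: total = 1146
  {Blue, Green}: total = 1572
  {Red, Violet}: total = 1761
  {Amber, Violet}: total = 1836
  {Red, Amber}: total = 1951
Best pair: {Blue, Violet} with total 727.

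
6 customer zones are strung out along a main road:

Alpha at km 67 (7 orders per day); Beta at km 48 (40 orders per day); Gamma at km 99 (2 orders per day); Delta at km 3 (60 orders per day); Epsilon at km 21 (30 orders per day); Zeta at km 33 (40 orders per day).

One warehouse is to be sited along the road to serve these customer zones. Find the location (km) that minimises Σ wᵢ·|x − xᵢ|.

For a sum of weighted absolute distances on a line, the optimum is the weighted median (not the mean). Total weight W = 179; half-weight = 89.5.
Sort by position and accumulate weight:
  km 3 (Delta, w=60) → cum 60
  km 21 (Epsilon, w=30) → cum 90  ≥ 89.5 → median here
  km 33 (Zeta, w=40) → cum 130
  km 48 (Beta, w=40) → cum 170
  km 67 (Alpha, w=7) → cum 177
  km 99 (Gamma, w=2) → cum 179
Optimal location: km 21.

x = 21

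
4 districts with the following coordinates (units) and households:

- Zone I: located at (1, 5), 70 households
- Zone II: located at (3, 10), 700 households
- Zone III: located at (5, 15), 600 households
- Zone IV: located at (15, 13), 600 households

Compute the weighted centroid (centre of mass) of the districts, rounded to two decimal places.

The minimiser of Σwᵢ‖p−pᵢ‖² is the weighted centroid p* = (Σwᵢpᵢ)/(Σwᵢ).
Σwᵢ = 1970.
Σwᵢxᵢ = 70·1 + 700·3 + 600·5 + 600·15 = 14170.
Σwᵢyᵢ = 70·5 + 700·10 + 600·15 + 600·13 = 24150.
x* = 14170/1970 = 7.19, y* = 24150/1970 = 12.26.

(7.19, 12.26)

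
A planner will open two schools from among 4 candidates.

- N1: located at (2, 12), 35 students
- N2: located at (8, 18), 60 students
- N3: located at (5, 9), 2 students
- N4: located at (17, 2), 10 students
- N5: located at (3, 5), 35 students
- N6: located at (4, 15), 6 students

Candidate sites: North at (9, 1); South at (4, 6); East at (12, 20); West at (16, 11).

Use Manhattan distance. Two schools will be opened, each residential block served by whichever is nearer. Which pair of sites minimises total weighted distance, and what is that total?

Evaluate every pair (each demand assigned to the nearer of the two):
  {South, East}: total = 942
  {South, West}: total = 1412
  {North, South}: total = 1462
  {North, East}: total = 1532
  {East, West}: total = 1754
  {North, West}: total = 1985
Best pair: {South, East} with total 942.

{South, East}, total 942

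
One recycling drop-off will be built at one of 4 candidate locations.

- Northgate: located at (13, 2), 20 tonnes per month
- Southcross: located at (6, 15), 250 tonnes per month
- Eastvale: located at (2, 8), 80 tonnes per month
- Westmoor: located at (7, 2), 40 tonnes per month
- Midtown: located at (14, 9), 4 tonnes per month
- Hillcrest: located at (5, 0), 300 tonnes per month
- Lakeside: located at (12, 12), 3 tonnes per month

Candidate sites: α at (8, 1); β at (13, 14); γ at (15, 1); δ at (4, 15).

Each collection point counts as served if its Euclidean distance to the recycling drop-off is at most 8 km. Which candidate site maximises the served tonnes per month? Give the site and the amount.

α, covering 360

Coverage radius r = 8 km; a point is covered iff (Δx)²+(Δy)² ≤ 8² = 64.
  α (8, 1): covers {Northgate, Westmoor, Hillcrest} → 360
  β (13, 14): covers {Southcross, Midtown, Lakeside} → 257
  γ (15, 1): covers {Northgate} → 20
  δ (4, 15): covers {Southcross, Eastvale} → 330
Maximum coverage at α: 360 tonnes per month.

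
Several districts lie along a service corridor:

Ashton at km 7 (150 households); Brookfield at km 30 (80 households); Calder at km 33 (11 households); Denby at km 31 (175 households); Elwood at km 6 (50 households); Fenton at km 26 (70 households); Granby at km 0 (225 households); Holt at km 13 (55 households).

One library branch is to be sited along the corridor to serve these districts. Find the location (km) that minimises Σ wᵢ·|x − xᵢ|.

x = 7

For a sum of weighted absolute distances on a line, the optimum is the weighted median (not the mean). Total weight W = 816; half-weight = 408.
Sort by position and accumulate weight:
  km 0 (Granby, w=225) → cum 225
  km 6 (Elwood, w=50) → cum 275
  km 7 (Ashton, w=150) → cum 425  ≥ 408 → median here
  km 13 (Holt, w=55) → cum 480
  km 26 (Fenton, w=70) → cum 550
  km 30 (Brookfield, w=80) → cum 630
  km 31 (Denby, w=175) → cum 805
  km 33 (Calder, w=11) → cum 816
Optimal location: km 7.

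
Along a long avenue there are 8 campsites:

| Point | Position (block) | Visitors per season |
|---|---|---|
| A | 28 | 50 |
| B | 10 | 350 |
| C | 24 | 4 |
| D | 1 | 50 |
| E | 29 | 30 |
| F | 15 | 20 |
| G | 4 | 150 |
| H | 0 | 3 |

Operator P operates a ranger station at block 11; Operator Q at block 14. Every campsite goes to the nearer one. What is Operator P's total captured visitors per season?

The indifferent point is the midpoint (11+14)/2 = 12.5; campsites left of it (closer to Operator P at 11) go to Operator P, those right go to Operator Q.
  H at 0 (w=3) → Operator P
  D at 1 (w=50) → Operator P
  G at 4 (w=150) → Operator P
  B at 10 (w=350) → Operator P
  F at 15 (w=20) → Operator Q
  C at 24 (w=4) → Operator Q
  A at 28 (w=50) → Operator Q
  E at 29 (w=30) → Operator Q
Operator P captures 553; Operator Q captures 104.

553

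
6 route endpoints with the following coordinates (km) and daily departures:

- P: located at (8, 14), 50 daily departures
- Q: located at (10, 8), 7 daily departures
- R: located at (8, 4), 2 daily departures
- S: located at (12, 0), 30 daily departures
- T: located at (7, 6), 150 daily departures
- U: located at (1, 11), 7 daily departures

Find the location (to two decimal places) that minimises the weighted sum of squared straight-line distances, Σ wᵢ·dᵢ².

The minimiser of Σwᵢ‖p−pᵢ‖² is the weighted centroid p* = (Σwᵢpᵢ)/(Σwᵢ).
Σwᵢ = 246.
Σwᵢxᵢ = 50·8 + 7·10 + 2·8 + 30·12 + 150·7 + 7·1 = 1903.
Σwᵢyᵢ = 50·14 + 7·8 + 2·4 + 30·0 + 150·6 + 7·11 = 1741.
x* = 1903/246 = 7.74, y* = 1741/246 = 7.08.

(7.74, 7.08)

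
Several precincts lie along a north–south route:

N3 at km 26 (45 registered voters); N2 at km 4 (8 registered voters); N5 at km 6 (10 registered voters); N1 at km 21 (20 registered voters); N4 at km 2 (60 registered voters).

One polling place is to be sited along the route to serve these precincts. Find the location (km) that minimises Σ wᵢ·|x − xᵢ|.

x = 6

For a sum of weighted absolute distances on a line, the optimum is the weighted median (not the mean). Total weight W = 143; half-weight = 71.5.
Sort by position and accumulate weight:
  km 2 (N4, w=60) → cum 60
  km 4 (N2, w=8) → cum 68
  km 6 (N5, w=10) → cum 78  ≥ 71.5 → median here
  km 21 (N1, w=20) → cum 98
  km 26 (N3, w=45) → cum 143
Optimal location: km 6.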